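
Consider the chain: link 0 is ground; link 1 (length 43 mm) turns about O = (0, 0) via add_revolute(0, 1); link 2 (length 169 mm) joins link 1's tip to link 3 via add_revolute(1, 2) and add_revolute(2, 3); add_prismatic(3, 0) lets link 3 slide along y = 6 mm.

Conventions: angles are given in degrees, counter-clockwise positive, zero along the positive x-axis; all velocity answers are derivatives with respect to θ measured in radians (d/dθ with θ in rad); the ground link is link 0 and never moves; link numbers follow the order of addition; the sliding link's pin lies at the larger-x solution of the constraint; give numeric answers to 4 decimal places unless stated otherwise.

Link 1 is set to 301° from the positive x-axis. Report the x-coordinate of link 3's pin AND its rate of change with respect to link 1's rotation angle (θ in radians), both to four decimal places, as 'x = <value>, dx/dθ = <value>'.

geometry: r = 43 mm, L = 169 mm, e = 6 mm
crank pin P = (r cos θ, r sin θ) = (22.146637, -36.858194)
h = r sin θ − e = -36.858194 − 6 = -42.858194
x = r cos θ + √(L² − h²) = 22.146637 + 163.475305 = 185.621942
dx/dθ = −r sin θ − h·r cos θ/√(L² − h²) (θ in radians; h = -42.858194) = 42.664361

x = 185.6219, dx/dθ = 42.6644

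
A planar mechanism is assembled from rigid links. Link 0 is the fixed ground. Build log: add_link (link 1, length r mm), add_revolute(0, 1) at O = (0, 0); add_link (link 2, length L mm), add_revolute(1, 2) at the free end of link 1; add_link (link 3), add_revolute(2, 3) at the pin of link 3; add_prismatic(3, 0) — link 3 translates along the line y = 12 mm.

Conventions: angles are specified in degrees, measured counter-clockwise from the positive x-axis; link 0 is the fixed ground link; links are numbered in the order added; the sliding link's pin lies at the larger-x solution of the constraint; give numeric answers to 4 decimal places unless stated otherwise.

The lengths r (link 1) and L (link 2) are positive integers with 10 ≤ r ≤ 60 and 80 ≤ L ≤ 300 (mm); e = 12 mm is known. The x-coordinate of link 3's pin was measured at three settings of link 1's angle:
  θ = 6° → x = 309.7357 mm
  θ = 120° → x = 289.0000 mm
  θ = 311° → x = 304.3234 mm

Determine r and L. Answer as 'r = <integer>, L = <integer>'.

constraint per measurement: (x − r cos θ)² + (r sin θ − e)² = L²
subtracting the θ₁ and θ₂ equations cancels the r² and L² terms:
r = (x₁² − x₂²) / (2[(x₁cos θ₁ + e sin θ₁) − (x₂cos θ₂ + e sin θ₂)]) = 14.0000 → r = 14
L² = (x₁ − r cos θ₁)² + (r sin θ₁ − e)² = 87615.9921 → L = 296.0000 → L = 296
check at θ₃=311°: x = 304.3234 (printed 304.3234) ✓

r = 14, L = 296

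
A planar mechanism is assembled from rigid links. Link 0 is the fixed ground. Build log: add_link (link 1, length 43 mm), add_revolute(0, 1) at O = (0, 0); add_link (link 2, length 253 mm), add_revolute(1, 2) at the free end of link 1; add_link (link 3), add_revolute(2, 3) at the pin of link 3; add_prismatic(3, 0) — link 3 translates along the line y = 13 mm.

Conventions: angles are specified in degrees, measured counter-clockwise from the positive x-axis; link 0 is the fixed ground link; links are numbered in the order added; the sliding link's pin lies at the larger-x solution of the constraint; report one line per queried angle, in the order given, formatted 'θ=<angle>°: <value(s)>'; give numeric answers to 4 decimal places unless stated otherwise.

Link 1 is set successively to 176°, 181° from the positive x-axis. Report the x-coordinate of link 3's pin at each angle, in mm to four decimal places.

geometry: r = 43 mm, L = 253 mm, e = 13 mm
θ=176°: crank pin P = (r cos θ, r sin θ) = (-42.895254, 2.999528)
θ=176°: h = r sin θ − e = 2.999528 − 13 = -10.000472
θ=176°: x = r cos θ + √(L² − h²) = -42.895254 + 252.802276 = 209.907021
θ=181°: crank pin P = (r cos θ, r sin θ) = (-42.993451, -0.750453)
θ=181°: h = r sin θ − e = -0.750453 − 13 = -13.750453
θ=181°: x = r cos θ + √(L² − h²) = -42.993451 + 252.626058 = 209.632607

θ=176°: 209.9070
θ=181°: 209.6326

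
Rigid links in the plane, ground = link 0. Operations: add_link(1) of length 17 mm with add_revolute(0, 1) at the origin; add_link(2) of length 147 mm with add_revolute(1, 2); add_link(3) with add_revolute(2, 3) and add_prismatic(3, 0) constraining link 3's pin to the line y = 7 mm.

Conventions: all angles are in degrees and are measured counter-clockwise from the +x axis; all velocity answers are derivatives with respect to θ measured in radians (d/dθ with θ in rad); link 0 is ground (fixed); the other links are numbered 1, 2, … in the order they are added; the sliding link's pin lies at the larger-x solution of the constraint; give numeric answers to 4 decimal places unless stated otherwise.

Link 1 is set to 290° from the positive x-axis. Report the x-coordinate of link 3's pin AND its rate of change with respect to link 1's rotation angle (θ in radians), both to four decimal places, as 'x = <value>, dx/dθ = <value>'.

geometry: r = 17 mm, L = 147 mm, e = 7 mm
crank pin P = (r cos θ, r sin θ) = (5.814342, -15.974775)
h = r sin θ − e = -15.974775 − 7 = -22.974775
x = r cos θ + √(L² − h²) = 5.814342 + 145.193525 = 151.007868
dx/dθ = −r sin θ − h·r cos θ/√(L² − h²) (θ in radians; h = -22.974775) = 16.894810

x = 151.0079, dx/dθ = 16.8948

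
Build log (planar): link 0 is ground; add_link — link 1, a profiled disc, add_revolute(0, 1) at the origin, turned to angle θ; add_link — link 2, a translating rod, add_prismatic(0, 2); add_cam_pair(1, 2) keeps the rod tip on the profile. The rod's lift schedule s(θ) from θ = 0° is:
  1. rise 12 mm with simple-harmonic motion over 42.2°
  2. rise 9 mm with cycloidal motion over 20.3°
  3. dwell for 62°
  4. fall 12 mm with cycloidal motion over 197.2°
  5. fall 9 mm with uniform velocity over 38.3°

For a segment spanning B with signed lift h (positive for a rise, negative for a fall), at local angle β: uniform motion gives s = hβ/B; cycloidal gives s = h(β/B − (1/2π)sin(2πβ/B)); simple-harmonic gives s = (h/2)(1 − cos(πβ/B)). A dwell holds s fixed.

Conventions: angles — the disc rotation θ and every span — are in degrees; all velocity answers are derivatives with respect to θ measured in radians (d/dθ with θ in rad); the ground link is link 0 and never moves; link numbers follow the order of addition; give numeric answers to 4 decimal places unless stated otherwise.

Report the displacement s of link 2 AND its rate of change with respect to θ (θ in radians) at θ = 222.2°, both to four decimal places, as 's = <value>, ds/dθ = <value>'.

seg 1 [0°–42.2°] simple-harmonic, h=12: full span → s += 12 → s = 12.0000
seg 2 [42.2°–62.5°] cycloidal, h=9: full span → s += 9 → s = 21.0000
seg 3 [62.5°–124.5°] dwell: s stays 21.0000
seg 4 [124.5°–321.7°] cycloidal, h=-12: θ=222.2° here. β=97.7, B=197.2. -12·(0.4954 − sin(2π·0.4954)/(2π)) = -5.8905 → s = 15.1095
velocity in seg [124.5°–321.7°] (cycloidal), θ in radians: β = 97.7° = 1.7052 rad, B = 197.2° = 3.4418 rad; ds/dθ = (h/B)(1 − cos(2πβ/B)) = ((-12)/3.4418)(1 − cos(2π·0.4954)) = -6.971684 mm/rad

s = 15.1095, ds/dθ = -6.9717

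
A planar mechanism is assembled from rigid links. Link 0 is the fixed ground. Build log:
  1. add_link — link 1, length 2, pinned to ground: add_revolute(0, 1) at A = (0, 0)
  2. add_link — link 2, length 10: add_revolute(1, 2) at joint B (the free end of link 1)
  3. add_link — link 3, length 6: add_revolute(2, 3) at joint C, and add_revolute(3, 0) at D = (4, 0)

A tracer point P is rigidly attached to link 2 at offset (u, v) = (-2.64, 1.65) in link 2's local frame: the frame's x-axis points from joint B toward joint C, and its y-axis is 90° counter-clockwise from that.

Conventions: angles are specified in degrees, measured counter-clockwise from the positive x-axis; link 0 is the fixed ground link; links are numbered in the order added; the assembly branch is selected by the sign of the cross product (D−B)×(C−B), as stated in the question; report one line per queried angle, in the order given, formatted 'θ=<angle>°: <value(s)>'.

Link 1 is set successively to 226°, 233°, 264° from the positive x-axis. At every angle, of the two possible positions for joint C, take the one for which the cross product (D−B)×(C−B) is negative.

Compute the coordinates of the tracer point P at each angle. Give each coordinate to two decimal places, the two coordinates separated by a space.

A=(0,0), D=(4.00,0)
θ=226°: B = A + 2.00·(cos226°, sin226°) = (-1.3893, -1.4387)
θ=226°: |BD| = 5.5780
θ=226°: circle(B,10.00) ∩ circle(D,6.00): a=8.5258, h=5.2260
θ=226°:   candidates: C₊=(5.5002,5.8094) cross=29.151; C₋=(8.1959,-4.2889) cross=-29.151
θ=226°:   branch - wants cross < 0 → take C=(8.1959,-4.2889) (cross=-29.151)
θ=226°: ex = (C−B)/|BC| = (0.9585,-0.2850); ey = (0.2850,0.9585)
θ=226°: P = B + -2.64·ex + 1.65·ey = (-3.4495,0.8953)
θ=233°: B = A + 2.00·(cos233°, sin233°) = (-1.2036, -1.5973)
θ=233°: |BD| = 5.4433
θ=233°: circle(B,10.00) ∩ circle(D,6.00): a=8.6005, h=5.1022
θ=233°:   candidates: C₊=(5.5210,5.8040) cross=27.772; C₋=(8.5154,-3.9511) cross=-27.772
θ=233°:   branch - wants cross < 0 → take C=(8.5154,-3.9511) (cross=-27.772)
θ=233°: ex = (C−B)/|BC| = (0.9719,-0.2354); ey = (0.2354,0.9719)
θ=233°: P = B + -2.64·ex + 1.65·ey = (-3.3811,0.6278)
θ=264°: B = A + 2.00·(cos264°, sin264°) = (-0.2091, -1.9890)
θ=264°: |BD| = 4.6554
θ=264°: circle(B,10.00) ∩ circle(D,6.00): a=9.2015, h=3.9157
θ=264°:   candidates: C₊=(6.4372,5.4827) cross=18.229; C₋=(9.7833,-1.5980) cross=-18.229
θ=264°:   branch - wants cross < 0 → take C=(9.7833,-1.5980) (cross=-18.229)
θ=264°: ex = (C−B)/|BC| = (0.9992,0.0391); ey = (-0.0391,0.9992)
θ=264°: P = B + -2.64·ex + 1.65·ey = (-2.9116,-0.4435)

θ=226°: -3.45 0.90
θ=233°: -3.38 0.63
θ=264°: -2.91 -0.44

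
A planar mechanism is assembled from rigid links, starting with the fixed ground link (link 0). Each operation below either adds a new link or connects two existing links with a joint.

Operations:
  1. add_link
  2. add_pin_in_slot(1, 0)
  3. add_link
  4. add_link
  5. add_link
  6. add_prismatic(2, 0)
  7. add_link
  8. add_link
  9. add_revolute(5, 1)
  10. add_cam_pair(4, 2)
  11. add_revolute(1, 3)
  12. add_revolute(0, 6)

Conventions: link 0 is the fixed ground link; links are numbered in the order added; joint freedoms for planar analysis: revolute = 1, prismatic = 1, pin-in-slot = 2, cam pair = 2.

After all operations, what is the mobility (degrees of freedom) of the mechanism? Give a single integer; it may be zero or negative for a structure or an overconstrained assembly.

L=1 J1=0 J2=0
add link → L=2 J1=0 J2=0
PS@1,0 dof=2 J2 → L=2 J1=0 J2=1
add link → L=3 J1=0 J2=1
add link → L=4 J1=0 J2=1
add link → L=5 J1=0 J2=1
P@2,0 dof=1 J1 → L=5 J1=1 J2=1
add link → L=6 J1=1 J2=1
add link → L=7 J1=1 J2=1
R@5,1 dof=1 J1 → L=7 J1=2 J2=1
C@4,2 dof=2 J2 → L=7 J1=2 J2=2
R@1,3 dof=1 J1 → L=7 J1=3 J2=2
R@0,6 dof=1 J1 → L=7 J1=4 J2=2
M=3(L−1)−2J1−J2=3·6−2·4−2=8

M = 8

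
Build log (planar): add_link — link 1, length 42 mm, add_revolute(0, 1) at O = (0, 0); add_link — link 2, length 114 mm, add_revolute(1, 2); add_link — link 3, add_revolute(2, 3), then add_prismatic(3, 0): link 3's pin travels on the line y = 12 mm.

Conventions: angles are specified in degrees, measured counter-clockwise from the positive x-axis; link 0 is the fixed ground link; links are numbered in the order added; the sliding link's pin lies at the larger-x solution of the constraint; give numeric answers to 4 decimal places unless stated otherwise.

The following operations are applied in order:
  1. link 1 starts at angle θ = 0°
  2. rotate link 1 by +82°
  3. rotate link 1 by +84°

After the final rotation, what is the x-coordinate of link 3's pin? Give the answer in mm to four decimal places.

geometry: r = 42 mm, L = 114 mm, e = 12 mm; θ starts at 0°
rotate link 1 by +82°: θ ← 0° +82° = 82°
rotate link 1 by +84°: θ ← 82° +84° = 166°
crank pin P = (r cos θ, r sin θ) = (-40.752421, 10.160720)
h = r sin θ − e = 10.160720 − 12 = -1.839280
x = r cos θ + √(L² − h²) = -40.752421 + 113.985162 = 73.232741

73.2327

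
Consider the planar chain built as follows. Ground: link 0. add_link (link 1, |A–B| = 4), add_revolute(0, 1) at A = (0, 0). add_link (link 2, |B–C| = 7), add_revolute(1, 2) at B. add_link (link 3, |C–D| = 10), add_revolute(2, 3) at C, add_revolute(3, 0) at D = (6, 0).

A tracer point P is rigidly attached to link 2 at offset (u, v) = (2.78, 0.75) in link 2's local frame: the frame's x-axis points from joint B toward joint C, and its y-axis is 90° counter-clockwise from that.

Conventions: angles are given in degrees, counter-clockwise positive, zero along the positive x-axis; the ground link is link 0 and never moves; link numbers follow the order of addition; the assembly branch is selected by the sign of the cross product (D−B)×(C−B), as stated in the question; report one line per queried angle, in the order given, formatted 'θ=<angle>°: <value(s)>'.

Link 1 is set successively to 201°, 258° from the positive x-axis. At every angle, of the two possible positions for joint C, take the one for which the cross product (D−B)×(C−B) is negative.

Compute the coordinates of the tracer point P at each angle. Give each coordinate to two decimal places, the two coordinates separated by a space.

A=(0,0), D=(6.00,0)
θ=201°: B = A + 4.00·(cos201°, sin201°) = (-3.7343, -1.4335)
θ=201°: |BD| = 9.8393
θ=201°: circle(B,7.00) ∩ circle(D,10.00): a=2.3280, h=6.6015
θ=201°:   candidates: C₊=(-2.3929,5.4368) cross=64.955; C₋=(-0.4694,-7.6254) cross=-64.955
θ=201°:   branch - wants cross < 0 → take C=(-0.4694,-7.6254) (cross=-64.955)
θ=201°: ex = (C−B)/|BC| = (0.4664,-0.8846); ey = (0.8846,0.4664)
θ=201°: P = B + 2.78·ex + 0.75·ey = (-1.7743,-3.5427)
θ=258°: B = A + 4.00·(cos258°, sin258°) = (-0.8316, -3.9126)
θ=258°: |BD| = 7.8727
θ=258°: circle(B,7.00) ∩ circle(D,10.00): a=0.6973, h=6.9652
θ=258°:   candidates: C₊=(-3.6881,2.4781) cross=54.835; C₋=(3.2350,-9.6101) cross=-54.835
θ=258°:   branch - wants cross < 0 → take C=(3.2350,-9.6101) (cross=-54.835)
θ=258°: ex = (C−B)/|BC| = (0.5810,-0.8139); ey = (0.8139,0.5810)
θ=258°: P = B + 2.78·ex + 0.75·ey = (1.3939,-5.7396)

θ=201°: -1.77 -3.54
θ=258°: 1.39 -5.74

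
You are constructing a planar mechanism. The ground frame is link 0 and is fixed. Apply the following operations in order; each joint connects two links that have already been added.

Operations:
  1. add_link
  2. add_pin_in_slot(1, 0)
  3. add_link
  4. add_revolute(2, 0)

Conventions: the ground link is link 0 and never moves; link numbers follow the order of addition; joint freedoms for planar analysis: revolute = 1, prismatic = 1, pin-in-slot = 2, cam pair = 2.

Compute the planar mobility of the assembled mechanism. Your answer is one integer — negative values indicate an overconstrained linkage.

L=1 J1=0 J2=0
add link → L=2 J1=0 J2=0
PS@1,0 dof=2 J2 → L=2 J1=0 J2=1
add link → L=3 J1=0 J2=1
R@2,0 dof=1 J1 → L=3 J1=1 J2=1
M=3(L−1)−2J1−J2=3·2−2·1−1=3

M = 3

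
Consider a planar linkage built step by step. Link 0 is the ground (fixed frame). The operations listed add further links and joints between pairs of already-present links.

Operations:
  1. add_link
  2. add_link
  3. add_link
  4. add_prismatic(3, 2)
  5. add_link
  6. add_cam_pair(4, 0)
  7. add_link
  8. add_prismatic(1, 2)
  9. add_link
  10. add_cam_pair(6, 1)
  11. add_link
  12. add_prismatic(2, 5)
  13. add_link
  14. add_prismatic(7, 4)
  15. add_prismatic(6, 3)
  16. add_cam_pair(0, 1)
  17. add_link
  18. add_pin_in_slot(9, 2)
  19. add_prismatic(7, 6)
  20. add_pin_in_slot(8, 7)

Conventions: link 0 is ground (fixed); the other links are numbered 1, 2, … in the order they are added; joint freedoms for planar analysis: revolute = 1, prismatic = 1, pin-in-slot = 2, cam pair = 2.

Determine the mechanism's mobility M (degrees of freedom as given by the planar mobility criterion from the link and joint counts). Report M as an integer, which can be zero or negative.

(L,J1,J2)=(1,0,0); link0 fixed
link1: (2,0,0)
link2: (3,0,0)
link3: (4,0,0)
P 3-2 [J1]: (4,1,0)
link4: (5,1,0)
C 4-0 [J2]: (5,1,1)
link5: (6,1,1)
P 1-2 [J1]: (6,2,1)
link6: (7,2,1)
C 6-1 [J2]: (7,2,2)
link7: (8,2,2)
P 2-5 [J1]: (8,3,2)
link8: (9,3,2)
P 7-4 [J1]: (9,4,2)
P 6-3 [J1]: (9,5,2)
C 0-1 [J2]: (9,5,3)
link9: (10,5,3)
PS 9-2 [J2]: (10,5,4)
P 7-6 [J1]: (10,6,4)
PS 8-7 [J2]: (10,6,5)
Grübler: 3·9 − 2·6 − 5 = 10

M = 10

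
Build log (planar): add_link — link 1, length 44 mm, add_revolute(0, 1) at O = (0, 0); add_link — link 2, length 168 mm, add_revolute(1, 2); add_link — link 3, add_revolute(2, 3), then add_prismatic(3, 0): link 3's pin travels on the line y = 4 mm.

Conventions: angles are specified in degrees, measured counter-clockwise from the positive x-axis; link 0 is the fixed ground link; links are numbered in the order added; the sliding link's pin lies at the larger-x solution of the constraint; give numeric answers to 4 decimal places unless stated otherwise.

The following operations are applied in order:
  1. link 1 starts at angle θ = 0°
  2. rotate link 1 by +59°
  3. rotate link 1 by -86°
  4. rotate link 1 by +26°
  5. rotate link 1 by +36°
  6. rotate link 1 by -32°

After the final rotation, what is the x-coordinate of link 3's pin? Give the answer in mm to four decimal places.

geometry: r = 44 mm, L = 168 mm, e = 4 mm; θ starts at 0°
rotate link 1 by +59°: θ ← 0° +59° = 59°
rotate link 1 by -86°: θ ← 59° -86° = -27°
rotate link 1 by +26°: θ ← -27° +26° = -1°
rotate link 1 by +36°: θ ← -1° +36° = 35°
rotate link 1 by -32°: θ ← 35° -32° = 3°
crank pin P = (r cos θ, r sin θ) = (43.939700, 2.302782)
h = r sin θ − e = 2.302782 − 4 = -1.697218
x = r cos θ + √(L² − h²) = 43.939700 + 167.991427 = 211.931126

211.9311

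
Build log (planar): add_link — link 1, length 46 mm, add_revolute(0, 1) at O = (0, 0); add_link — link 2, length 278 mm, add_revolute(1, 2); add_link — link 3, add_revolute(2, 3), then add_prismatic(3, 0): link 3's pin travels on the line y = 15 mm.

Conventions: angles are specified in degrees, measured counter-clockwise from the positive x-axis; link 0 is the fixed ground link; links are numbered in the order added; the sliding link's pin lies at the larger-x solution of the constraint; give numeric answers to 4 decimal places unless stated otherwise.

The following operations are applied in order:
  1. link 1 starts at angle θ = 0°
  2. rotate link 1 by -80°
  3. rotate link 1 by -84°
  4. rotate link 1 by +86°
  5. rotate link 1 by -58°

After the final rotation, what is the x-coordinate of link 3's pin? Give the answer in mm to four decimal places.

geometry: r = 46 mm, L = 278 mm, e = 15 mm; θ starts at 0°
rotate link 1 by -80°: θ ← 0° -80° = -80°
rotate link 1 by -84°: θ ← -80° -84° = -164°
rotate link 1 by +86°: θ ← -164° +86° = -78°
rotate link 1 by -58°: θ ← -78° -58° = -136°
crank pin P = (r cos θ, r sin θ) = (-33.089631, -31.954285)
h = r sin θ − e = -31.954285 − 15 = -46.954285
x = r cos θ + √(L² − h²) = -33.089631 + 274.006013 = 240.916382

240.9164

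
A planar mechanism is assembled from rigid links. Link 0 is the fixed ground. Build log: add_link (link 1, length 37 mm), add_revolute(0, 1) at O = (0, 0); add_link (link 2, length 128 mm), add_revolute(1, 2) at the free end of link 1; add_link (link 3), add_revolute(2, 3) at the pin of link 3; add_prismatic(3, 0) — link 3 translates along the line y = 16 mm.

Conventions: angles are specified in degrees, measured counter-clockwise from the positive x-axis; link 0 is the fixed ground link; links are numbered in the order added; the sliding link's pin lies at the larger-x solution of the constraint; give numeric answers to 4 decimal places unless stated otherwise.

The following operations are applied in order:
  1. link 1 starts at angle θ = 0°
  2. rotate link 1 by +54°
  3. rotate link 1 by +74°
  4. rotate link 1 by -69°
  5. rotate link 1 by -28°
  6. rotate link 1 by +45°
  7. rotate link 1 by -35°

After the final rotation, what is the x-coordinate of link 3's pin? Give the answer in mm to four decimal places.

geometry: r = 37 mm, L = 128 mm, e = 16 mm; θ starts at 0°
rotate link 1 by +54°: θ ← 0° +54° = 54°
rotate link 1 by +74°: θ ← 54° +74° = 128°
rotate link 1 by -69°: θ ← 128° -69° = 59°
rotate link 1 by -28°: θ ← 59° -28° = 31°
rotate link 1 by +45°: θ ← 31° +45° = 76°
rotate link 1 by -35°: θ ← 76° -35° = 41°
crank pin P = (r cos θ, r sin θ) = (27.924254, 24.274184)
h = r sin θ − e = 24.274184 − 16 = 8.274184
x = r cos θ + √(L² − h²) = 27.924254 + 127.732290 = 155.656544

155.6565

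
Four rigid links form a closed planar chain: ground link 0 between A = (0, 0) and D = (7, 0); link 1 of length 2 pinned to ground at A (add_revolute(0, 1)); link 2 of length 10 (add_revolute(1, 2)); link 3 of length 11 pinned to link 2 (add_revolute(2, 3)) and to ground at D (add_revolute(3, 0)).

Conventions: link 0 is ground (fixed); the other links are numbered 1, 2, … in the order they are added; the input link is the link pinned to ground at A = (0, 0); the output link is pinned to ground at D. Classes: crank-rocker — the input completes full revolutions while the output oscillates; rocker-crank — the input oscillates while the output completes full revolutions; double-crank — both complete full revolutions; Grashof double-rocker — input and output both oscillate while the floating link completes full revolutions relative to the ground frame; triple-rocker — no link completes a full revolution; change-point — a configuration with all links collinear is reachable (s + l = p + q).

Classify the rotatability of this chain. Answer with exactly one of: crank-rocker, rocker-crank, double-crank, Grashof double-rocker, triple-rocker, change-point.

lengths: ground=7, input=2, coupler=10, output=11
sorted: s=2 (shortest), l=11 (longest), p+q=17
s + l = 13 vs p + q = 17
s + l < p + q (Grashof) with shortest = input link → crank-rocker

crank-rocker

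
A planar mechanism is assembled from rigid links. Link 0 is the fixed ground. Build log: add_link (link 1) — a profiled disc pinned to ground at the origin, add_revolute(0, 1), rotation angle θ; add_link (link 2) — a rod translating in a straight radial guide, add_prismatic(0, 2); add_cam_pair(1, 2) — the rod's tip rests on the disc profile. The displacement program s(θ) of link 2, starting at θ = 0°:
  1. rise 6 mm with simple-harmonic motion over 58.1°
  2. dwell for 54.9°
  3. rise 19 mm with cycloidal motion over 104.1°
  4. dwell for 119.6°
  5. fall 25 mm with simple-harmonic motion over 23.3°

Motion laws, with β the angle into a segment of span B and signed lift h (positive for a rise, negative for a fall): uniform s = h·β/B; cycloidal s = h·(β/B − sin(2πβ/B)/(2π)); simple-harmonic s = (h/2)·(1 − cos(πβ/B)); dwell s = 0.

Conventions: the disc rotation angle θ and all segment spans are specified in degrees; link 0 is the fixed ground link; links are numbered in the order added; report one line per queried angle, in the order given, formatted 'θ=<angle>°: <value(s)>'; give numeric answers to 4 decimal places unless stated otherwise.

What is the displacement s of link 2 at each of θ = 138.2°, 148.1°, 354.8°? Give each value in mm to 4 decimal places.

seg 1 [0°–58.1°] simple-harmonic, h=6: full span → s += 6 → s = 6.0000
seg 2 [58.1°–113°] dwell: s stays 6.0000
seg 3 [113°–217.1°] cycloidal, h=19: θ=138.2° here. β=25.2, B=104.1. 19·(0.2421 − sin(2π·0.2421)/(2π)) = 1.5792 → s = 7.5792
seg 3 [113°–217.1°] cycloidal, h=19: θ=148.1° here. β=35.1, B=104.1. 19·(0.3372 − sin(2π·0.3372)/(2π)) = 3.8248 → s = 9.8248
seg 3 [113°–217.1°] cycloidal, h=19: full span → s += 19 → s = 25.0000
seg 4 [217.1°–336.7°] dwell: s stays 25.0000
seg 5 [336.7°–360°] simple-harmonic, h=-25: θ=354.8° here. β=18.1, B=23.3. -25/2·(1 − cos(π·0.7768)) = -22.0514 → s = 2.9486

θ=138.2°: 7.5792
θ=148.1°: 9.8248
θ=354.8°: 2.9486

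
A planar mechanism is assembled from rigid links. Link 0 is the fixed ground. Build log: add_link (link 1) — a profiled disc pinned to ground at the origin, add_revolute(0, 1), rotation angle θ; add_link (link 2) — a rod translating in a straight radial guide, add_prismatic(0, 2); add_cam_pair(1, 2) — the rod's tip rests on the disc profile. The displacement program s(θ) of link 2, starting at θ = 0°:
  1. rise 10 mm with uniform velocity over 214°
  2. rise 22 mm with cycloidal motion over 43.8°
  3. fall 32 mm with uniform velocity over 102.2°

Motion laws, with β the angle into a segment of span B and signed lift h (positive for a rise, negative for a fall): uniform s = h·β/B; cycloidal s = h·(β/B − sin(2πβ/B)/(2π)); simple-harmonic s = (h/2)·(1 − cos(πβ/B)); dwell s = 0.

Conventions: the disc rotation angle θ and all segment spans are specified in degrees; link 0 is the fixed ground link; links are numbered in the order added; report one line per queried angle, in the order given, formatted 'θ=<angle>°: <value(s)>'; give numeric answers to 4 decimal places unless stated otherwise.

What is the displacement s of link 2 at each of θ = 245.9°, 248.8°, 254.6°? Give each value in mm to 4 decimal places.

seg 1 [0°–214°] uniform, h=10: full span → s += 10 → s = 10.0000
seg 2 [214°–257.8°] cycloidal, h=22: θ=245.9° here. β=31.9, B=43.8. 22·(0.7283 − sin(2π·0.7283)/(2π)) = 19.4918 → s = 29.4918
seg 2 [214°–257.8°] cycloidal, h=22: θ=248.8° here. β=34.8, B=43.8. 22·(0.7945 − sin(2π·0.7945)/(2π)) = 20.8448 → s = 30.8448
seg 2 [214°–257.8°] cycloidal, h=22: θ=254.6° here. β=40.6, B=43.8. 22·(0.9269 − sin(2π·0.9269)/(2π)) = 21.9441 → s = 31.9441

θ=245.9°: 29.4918
θ=248.8°: 30.8448
θ=254.6°: 31.9441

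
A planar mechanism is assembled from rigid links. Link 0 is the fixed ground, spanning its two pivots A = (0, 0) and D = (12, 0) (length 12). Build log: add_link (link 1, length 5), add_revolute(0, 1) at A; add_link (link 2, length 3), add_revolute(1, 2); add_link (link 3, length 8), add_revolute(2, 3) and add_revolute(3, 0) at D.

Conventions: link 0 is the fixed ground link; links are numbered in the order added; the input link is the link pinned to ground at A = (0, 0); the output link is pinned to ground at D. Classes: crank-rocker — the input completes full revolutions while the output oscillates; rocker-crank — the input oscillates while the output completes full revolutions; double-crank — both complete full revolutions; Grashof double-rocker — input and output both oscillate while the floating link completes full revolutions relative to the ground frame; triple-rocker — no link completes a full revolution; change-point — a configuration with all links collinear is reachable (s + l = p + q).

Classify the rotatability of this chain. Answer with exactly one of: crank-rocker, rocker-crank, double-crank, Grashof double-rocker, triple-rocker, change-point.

lengths: ground=12, input=5, coupler=3, output=8
sorted: s=3 (shortest), l=12 (longest), p+q=13
s + l = 15 vs p + q = 13
s + l > p + q → non-Grashof → no link fully rotates → triple-rocker

triple-rocker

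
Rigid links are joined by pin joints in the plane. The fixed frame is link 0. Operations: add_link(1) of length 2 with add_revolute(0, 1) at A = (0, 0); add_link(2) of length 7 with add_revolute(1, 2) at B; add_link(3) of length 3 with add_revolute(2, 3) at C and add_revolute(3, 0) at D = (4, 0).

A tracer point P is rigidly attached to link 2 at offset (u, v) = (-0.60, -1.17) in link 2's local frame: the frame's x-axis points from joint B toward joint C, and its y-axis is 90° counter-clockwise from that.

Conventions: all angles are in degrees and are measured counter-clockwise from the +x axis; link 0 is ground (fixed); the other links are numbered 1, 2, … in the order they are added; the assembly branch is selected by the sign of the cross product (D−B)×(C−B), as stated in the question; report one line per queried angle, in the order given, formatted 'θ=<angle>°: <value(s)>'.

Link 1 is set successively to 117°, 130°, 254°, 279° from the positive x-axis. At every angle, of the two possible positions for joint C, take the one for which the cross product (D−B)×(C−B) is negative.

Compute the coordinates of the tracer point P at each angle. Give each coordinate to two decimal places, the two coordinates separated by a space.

A=(0,0), D=(4.00,0)
θ=117°: B = A + 2.00·(cos117°, sin117°) = (-0.9080, 1.7820)
θ=117°: |BD| = 5.2215
θ=117°: circle(B,7.00) ∩ circle(D,3.00): a=6.4411, h=2.7409
θ=117°:   candidates: C₊=(6.0818,2.1601) cross=14.312; C₋=(4.2109,-2.9926) cross=-14.312
θ=117°:   branch - wants cross < 0 → take C=(4.2109,-2.9926) (cross=-14.312)
θ=117°: ex = (C−B)/|BC| = (0.7313,-0.6821); ey = (0.6821,0.7313)
θ=117°: P = B + -0.60·ex + -1.17·ey = (-2.1448,1.3357)
θ=130°: B = A + 2.00·(cos130°, sin130°) = (-1.2856, 1.5321)
θ=130°: |BD| = 5.5031
θ=130°: circle(B,7.00) ∩ circle(D,3.00): a=6.3859, h=2.8672
θ=130°:   candidates: C₊=(5.6460,2.5081) cross=15.779; C₋=(4.0496,-2.9996) cross=-15.779
θ=130°:   branch - wants cross < 0 → take C=(4.0496,-2.9996) (cross=-15.779)
θ=130°: ex = (C−B)/|BC| = (0.7622,-0.6474); ey = (0.6474,0.7622)
θ=130°: P = B + -0.60·ex + -1.17·ey = (-2.5003,1.0288)
θ=254°: B = A + 2.00·(cos254°, sin254°) = (-0.5513, -1.9225)
θ=254°: |BD| = 4.9407
θ=254°: circle(B,7.00) ∩ circle(D,3.00): a=6.5184, h=2.5516
θ=254°:   candidates: C₊=(4.4605,2.9645) cross=12.607; C₋=(6.4463,-1.7366) cross=-12.607
θ=254°:   branch - wants cross < 0 → take C=(6.4463,-1.7366) (cross=-12.607)
θ=254°: ex = (C−B)/|BC| = (0.9996,0.0266); ey = (-0.0266,0.9996)
θ=254°: P = B + -0.60·ex + -1.17·ey = (-1.1200,-3.1080)
θ=279°: B = A + 2.00·(cos279°, sin279°) = (0.3129, -1.9754)
θ=279°: |BD| = 4.1829
θ=279°: circle(B,7.00) ∩ circle(D,3.00): a=6.8728, h=1.3284
θ=279°:   candidates: C₊=(5.7437,2.4412) cross=5.557; C₋=(6.9984,0.0993) cross=-5.557
θ=279°:   branch - wants cross < 0 → take C=(6.9984,0.0993) (cross=-5.557)
θ=279°: ex = (C−B)/|BC| = (0.9551,0.2964); ey = (-0.2964,0.9551)
θ=279°: P = B + -0.60·ex + -1.17·ey = (0.0866,-3.2706)

θ=117°: -2.14 1.34
θ=130°: -2.50 1.03
θ=254°: -1.12 -3.11
θ=279°: 0.09 -3.27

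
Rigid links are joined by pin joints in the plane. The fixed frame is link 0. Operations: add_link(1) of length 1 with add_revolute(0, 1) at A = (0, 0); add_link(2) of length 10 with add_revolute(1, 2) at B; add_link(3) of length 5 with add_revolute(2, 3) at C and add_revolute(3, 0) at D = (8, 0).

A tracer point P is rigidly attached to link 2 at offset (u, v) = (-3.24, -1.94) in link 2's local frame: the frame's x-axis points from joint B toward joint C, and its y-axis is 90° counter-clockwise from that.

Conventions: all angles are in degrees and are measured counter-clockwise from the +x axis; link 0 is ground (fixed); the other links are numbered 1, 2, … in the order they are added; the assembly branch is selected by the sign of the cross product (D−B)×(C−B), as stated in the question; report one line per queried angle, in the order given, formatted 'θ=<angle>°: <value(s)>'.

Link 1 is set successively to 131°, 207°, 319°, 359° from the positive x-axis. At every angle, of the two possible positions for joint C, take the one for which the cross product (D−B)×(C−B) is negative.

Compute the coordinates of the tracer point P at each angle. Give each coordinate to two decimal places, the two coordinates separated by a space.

A=(0,0), D=(8.00,0)
θ=131°: B = A + 1.00·(cos131°, sin131°) = (-0.6561, 0.7547)
θ=131°: |BD| = 8.6889
θ=131°: circle(B,10.00) ∩ circle(D,5.00): a=8.6603, h=4.9999
θ=131°:   candidates: C₊=(8.4058,4.9835) cross=43.444; C₋=(7.5372,-4.9785) cross=-43.444
θ=131°:   branch - wants cross < 0 → take C=(7.5372,-4.9785) (cross=-43.444)
θ=131°: ex = (C−B)/|BC| = (0.8193,-0.5733); ey = (0.5733,0.8193)
θ=131°: P = B + -3.24·ex + -1.94·ey = (-4.4229,1.0228)
θ=207°: B = A + 1.00·(cos207°, sin207°) = (-0.8910, -0.4540)
θ=207°: |BD| = 8.9026
θ=207°: circle(B,10.00) ∩ circle(D,5.00): a=8.6636, h=4.9943
θ=207°:   candidates: C₊=(7.5066,4.9756) cross=44.462; C₋=(8.0160,-5.0000) cross=-44.462
θ=207°:   branch - wants cross < 0 → take C=(8.0160,-5.0000) (cross=-44.462)
θ=207°: ex = (C−B)/|BC| = (0.8907,-0.4546); ey = (0.4546,0.8907)
θ=207°: P = B + -3.24·ex + -1.94·ey = (-4.6588,-0.7090)
θ=319°: B = A + 1.00·(cos319°, sin319°) = (0.7547, -0.6561)
θ=319°: |BD| = 7.2749
θ=319°: circle(B,10.00) ∩ circle(D,5.00): a=8.7922, h=4.7642
θ=319°:   candidates: C₊=(9.0814,4.8817) cross=34.660; C₋=(9.9407,-4.6080) cross=-34.660
θ=319°:   branch - wants cross < 0 → take C=(9.9407,-4.6080) (cross=-34.660)
θ=319°: ex = (C−B)/|BC| = (0.9186,-0.3952); ey = (0.3952,0.9186)
θ=319°: P = B + -3.24·ex + -1.94·ey = (-2.9882,-1.1577)
θ=359°: B = A + 1.00·(cos359°, sin359°) = (0.9998, -0.0175)
θ=359°: |BD| = 7.0002
θ=359°: circle(B,10.00) ∩ circle(D,5.00): a=8.8571, h=4.6424
θ=359°:   candidates: C₊=(9.8453,4.6470) cross=32.498; C₋=(9.8685,-4.6378) cross=-32.498
θ=359°:   branch - wants cross < 0 → take C=(9.8685,-4.6378) (cross=-32.498)
θ=359°: ex = (C−B)/|BC| = (0.8869,-0.4620); ey = (0.4620,0.8869)
θ=359°: P = B + -3.24·ex + -1.94·ey = (-2.7699,-0.2410)

θ=131°: -4.42 1.02
θ=207°: -4.66 -0.71
θ=319°: -2.99 -1.16
θ=359°: -2.77 -0.24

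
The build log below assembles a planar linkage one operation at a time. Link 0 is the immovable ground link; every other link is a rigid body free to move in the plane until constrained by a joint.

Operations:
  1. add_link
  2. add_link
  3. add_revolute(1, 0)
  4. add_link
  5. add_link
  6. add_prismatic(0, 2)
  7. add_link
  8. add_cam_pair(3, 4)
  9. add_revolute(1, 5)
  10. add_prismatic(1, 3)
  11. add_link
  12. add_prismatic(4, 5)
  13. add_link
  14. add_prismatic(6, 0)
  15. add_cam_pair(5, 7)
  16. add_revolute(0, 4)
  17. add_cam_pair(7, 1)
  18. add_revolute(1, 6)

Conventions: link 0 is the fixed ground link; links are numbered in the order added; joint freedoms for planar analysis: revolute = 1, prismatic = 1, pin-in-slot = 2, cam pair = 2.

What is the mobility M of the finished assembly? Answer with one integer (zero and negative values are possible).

L=1 J1=0 J2=0
add link → L=2 J1=0 J2=0
add link → L=3 J1=0 J2=0
R@1,0 dof=1 J1 → L=3 J1=1 J2=0
add link → L=4 J1=1 J2=0
add link → L=5 J1=1 J2=0
P@0,2 dof=1 J1 → L=5 J1=2 J2=0
add link → L=6 J1=2 J2=0
C@3,4 dof=2 J2 → L=6 J1=2 J2=1
R@1,5 dof=1 J1 → L=6 J1=3 J2=1
P@1,3 dof=1 J1 → L=6 J1=4 J2=1
add link → L=7 J1=4 J2=1
P@4,5 dof=1 J1 → L=7 J1=5 J2=1
add link → L=8 J1=5 J2=1
P@6,0 dof=1 J1 → L=8 J1=6 J2=1
C@5,7 dof=2 J2 → L=8 J1=6 J2=2
R@0,4 dof=1 J1 → L=8 J1=7 J2=2
C@7,1 dof=2 J2 → L=8 J1=7 J2=3
R@1,6 dof=1 J1 → L=8 J1=8 J2=3
M=3(L−1)−2J1−J2=3·7−2·8−3=2

M = 2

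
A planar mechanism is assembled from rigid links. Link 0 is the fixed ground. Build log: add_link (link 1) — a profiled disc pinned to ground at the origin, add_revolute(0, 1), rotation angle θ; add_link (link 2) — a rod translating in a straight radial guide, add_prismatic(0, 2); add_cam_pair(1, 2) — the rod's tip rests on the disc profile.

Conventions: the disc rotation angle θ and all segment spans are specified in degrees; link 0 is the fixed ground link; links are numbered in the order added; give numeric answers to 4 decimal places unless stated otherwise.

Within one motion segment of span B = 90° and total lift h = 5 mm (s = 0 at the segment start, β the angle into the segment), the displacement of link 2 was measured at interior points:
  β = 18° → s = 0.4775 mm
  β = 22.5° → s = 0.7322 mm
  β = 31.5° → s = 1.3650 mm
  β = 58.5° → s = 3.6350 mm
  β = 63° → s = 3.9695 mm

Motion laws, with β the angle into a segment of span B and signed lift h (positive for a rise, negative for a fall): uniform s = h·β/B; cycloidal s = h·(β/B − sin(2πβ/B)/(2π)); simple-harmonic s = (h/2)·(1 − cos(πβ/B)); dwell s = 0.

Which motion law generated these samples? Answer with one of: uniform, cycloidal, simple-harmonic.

candidates at β/B = r: uniform s = h·r (linear in β); cycloidal s = h·(r − sin(2πr)/(2π)); simple-harmonic s = (h/2)(1 − cos(πr))
β=18°: printed 0.4775 | uniform 1.0000, cycloidal 0.2432, simple-harmonic 0.4775
β=22.5°: printed 0.7322 | uniform 1.2500, cycloidal 0.4542, simple-harmonic 0.7322
β=31.5°: printed 1.3650 | uniform 1.7500, cycloidal 1.1062, simple-harmonic 1.3650
β=58.5°: printed 3.6350 | uniform 3.2500, cycloidal 3.8938, simple-harmonic 3.6350
β=63°: printed 3.9695 | uniform 3.5000, cycloidal 4.2568, simple-harmonic 3.9695
only one law matches every sample → simple-harmonic

simple-harmonic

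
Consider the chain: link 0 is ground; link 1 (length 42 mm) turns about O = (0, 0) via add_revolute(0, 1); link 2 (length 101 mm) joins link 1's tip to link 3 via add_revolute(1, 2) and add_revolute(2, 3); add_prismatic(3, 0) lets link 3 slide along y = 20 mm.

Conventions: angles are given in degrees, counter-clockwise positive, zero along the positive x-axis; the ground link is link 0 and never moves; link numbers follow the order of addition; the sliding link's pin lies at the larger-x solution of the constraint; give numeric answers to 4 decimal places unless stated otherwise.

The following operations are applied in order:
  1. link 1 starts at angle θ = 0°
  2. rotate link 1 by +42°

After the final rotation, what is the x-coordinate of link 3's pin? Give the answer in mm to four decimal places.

geometry: r = 42 mm, L = 101 mm, e = 20 mm; θ starts at 0°
rotate link 1 by +42°: θ ← 0° +42° = 42°
crank pin P = (r cos θ, r sin θ) = (31.212083, 28.103485)
h = r sin θ − e = 28.103485 − 20 = 8.103485
x = r cos θ + √(L² − h²) = 31.212083 + 100.674394 = 131.886476

131.8865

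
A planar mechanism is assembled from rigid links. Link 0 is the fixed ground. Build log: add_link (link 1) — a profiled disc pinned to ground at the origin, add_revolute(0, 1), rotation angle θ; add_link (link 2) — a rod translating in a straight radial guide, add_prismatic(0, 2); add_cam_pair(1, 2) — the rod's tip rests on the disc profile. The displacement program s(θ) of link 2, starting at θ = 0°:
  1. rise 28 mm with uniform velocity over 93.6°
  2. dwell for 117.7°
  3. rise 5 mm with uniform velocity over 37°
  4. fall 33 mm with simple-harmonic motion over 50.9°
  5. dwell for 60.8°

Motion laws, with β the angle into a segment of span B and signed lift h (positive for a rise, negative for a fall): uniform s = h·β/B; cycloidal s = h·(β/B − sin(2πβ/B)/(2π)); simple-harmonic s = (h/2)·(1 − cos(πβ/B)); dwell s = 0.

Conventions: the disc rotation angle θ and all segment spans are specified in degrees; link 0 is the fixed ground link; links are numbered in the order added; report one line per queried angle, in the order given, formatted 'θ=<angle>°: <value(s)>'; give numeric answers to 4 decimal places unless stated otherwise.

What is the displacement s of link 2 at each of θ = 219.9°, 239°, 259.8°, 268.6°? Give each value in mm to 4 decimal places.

seg 1 [0°–93.6°] uniform, h=28: full span → s += 28 → s = 28.0000
seg 2 [93.6°–211.3°] dwell: s stays 28.0000
seg 3 [211.3°–248.3°] uniform, h=5: θ=219.9° here. β=8.6, B=37. 5·8.6/37 = 1.1622 → s = 29.1622
seg 3 [211.3°–248.3°] uniform, h=5: θ=239° here. β=27.7, B=37. 5·27.7/37 = 3.7432 → s = 31.7432
seg 3 [211.3°–248.3°] uniform, h=5: full span → s += 5 → s = 33.0000
seg 4 [248.3°–299.2°] simple-harmonic, h=-33: θ=259.8° here. β=11.5, B=50.9. -33/2·(1 − cos(π·0.2259)) = -3.9848 → s = 29.0152
seg 4 [248.3°–299.2°] simple-harmonic, h=-33: θ=268.6° here. β=20.3, B=50.9. -33/2·(1 − cos(π·0.3988)) = -11.3431 → s = 21.6569

θ=219.9°: 29.1622
θ=239°: 31.7432
θ=259.8°: 29.0152
θ=268.6°: 21.6569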